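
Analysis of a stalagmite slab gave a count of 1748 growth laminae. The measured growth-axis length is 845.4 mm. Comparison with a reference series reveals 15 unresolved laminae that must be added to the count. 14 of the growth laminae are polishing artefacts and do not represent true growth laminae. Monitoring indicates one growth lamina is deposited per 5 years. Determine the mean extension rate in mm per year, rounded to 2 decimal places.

After corrections the count is 1748 − 14 + 15 = 1749 growth laminae.
At 5 years per growth lamina, 1749 × 5 = 8745 years.
845.4 mm over 8745 years gives 845.4 / 8745 ≈ 0.10 mm per year.

0.10 mm per year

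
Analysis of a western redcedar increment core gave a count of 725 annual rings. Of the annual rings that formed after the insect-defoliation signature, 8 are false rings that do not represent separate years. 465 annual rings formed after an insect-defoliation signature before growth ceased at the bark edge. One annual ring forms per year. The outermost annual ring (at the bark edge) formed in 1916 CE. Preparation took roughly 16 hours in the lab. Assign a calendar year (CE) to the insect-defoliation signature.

1459 CE

465 annual rings formed after the insect-defoliation signature.
Excluding 8 false annual rings: 465 − 8 = 457.
The annual ring at the bark edge is 1916 CE, so the insect-defoliation signature dates to 1916 − 457 = 1459 CE.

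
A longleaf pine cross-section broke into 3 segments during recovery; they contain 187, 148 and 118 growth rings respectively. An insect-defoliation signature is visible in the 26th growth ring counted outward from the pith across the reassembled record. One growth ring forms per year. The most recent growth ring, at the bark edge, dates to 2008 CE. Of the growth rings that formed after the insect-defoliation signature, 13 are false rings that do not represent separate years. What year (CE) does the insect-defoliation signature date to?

Total growth rings = 187 + 148 + 118 = 453.
The insect-defoliation signature sits at growth ring 26 from the pith, so 453 − 26 = 427 growth rings formed after it.
427 − 13 false = 414 true growth rings after the insect-defoliation signature.
2008 − 414 = 1594 CE.

1594 CE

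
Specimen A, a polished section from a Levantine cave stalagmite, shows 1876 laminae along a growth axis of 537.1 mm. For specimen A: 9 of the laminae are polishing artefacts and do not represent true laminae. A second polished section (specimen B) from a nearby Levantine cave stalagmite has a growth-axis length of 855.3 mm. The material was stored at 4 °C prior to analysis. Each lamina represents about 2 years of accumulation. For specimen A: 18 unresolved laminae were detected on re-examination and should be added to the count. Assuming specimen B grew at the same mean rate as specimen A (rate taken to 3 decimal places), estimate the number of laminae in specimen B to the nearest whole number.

3012 laminae

Specimen A: correcting the raw count gives 1876 − 9 + 18 = 1885 true laminae.
Specimen A: 1885 laminae at 2 years each span 1885 × 2 = 3770 years.
A: 537.1 mm over 3770 years gives 537.1 / 3770 ≈ 0.142 mm/yr.
Specimen B: 855.3 mm / 0.142 mm per year = 6023.24 years; at 2 years per lamina that is 6023.24 / 2 ≈ 3012 laminae.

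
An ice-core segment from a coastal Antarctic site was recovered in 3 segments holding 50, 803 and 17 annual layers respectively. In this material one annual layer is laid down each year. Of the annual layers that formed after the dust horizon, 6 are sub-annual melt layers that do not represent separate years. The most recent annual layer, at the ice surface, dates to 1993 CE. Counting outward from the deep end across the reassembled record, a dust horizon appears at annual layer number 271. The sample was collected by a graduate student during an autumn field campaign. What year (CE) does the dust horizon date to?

Total annual layers = 50 + 803 + 17 = 870.
Between annual layer 271 and the ice surface there are 870 − 271 = 599 annual layers.
599 − 6 false = 593 true annual layers after the dust horizon.
1993 − 593 = 1400 CE.

1400 CE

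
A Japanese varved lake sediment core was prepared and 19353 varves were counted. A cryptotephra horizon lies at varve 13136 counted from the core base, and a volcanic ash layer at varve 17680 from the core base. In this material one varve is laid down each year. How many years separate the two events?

4544 years

The two markers are separated by 17680 − 13136 = 4544 varves.
One varve per year makes the interval 4544 years.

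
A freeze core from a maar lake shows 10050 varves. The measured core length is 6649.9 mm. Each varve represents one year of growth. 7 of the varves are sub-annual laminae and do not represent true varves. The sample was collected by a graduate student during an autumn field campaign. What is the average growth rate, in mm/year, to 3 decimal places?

Correcting the raw count gives 10050 − 7 = 10043 true varves.
Mean rate = 6649.9 mm / 10043 years ≈ 0.662 mm/year.

0.662 mm/year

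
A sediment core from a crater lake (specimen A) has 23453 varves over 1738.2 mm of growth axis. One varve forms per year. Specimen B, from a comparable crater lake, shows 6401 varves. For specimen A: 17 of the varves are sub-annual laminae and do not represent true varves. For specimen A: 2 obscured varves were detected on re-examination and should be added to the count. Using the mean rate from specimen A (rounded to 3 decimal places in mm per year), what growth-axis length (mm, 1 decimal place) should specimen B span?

Specimen A: after corrections the count is 23453 − 17 + 2 = 23438 varves.
A: 1738.2 mm over 23438 years gives 1738.2 / 23438 ≈ 0.074 mm per year.
B's length ≈ 0.074 × 6401 = 473.7 mm.

473.7 mm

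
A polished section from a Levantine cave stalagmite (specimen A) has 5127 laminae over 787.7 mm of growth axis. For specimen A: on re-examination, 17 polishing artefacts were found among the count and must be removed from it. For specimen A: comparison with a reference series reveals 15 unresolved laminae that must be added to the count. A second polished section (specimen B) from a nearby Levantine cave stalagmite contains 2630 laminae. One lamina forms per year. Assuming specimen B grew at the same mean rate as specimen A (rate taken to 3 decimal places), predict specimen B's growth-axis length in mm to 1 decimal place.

405.0 mm

Specimen A: correcting the raw count gives 5127 − 17 + 15 = 5125 true laminae.
A: Extension rate ≈ 787.7 / 5125 = 0.154 mm/year.
Length of B = 0.154 × 2630 = 405.0 mm.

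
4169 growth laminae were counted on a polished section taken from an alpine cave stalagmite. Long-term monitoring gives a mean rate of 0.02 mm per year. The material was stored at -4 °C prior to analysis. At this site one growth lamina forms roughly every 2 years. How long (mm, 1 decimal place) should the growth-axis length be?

166.8 mm

At 2 years per growth lamina, 4169 × 2 = 8338 years.
8338 years at 0.02 mm/year gives 0.02 × 8338 = 166.8 mm.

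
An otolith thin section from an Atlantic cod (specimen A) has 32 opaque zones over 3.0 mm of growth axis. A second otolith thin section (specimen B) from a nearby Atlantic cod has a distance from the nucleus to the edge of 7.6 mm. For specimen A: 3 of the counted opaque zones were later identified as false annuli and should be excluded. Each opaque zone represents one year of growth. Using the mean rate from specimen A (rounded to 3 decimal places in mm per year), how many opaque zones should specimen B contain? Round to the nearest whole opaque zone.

74 opaque zones

Specimen A: correcting the raw count gives 32 − 3 = 29 true opaque zones.
A: Extension rate ≈ 3.0 / 29 = 0.103 mm/year.
For B, 7.6 / 0.103 = 73.79 years ≈ 74 opaque zones.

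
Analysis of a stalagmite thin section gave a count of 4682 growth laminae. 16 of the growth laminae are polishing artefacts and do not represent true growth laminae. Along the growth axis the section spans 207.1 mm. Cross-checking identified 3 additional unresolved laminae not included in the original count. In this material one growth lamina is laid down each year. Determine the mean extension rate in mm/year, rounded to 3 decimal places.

True growth lamina count = 4682 − 16 + 3 = 4669.
207.1 mm over 4669 years gives 207.1 / 4669 ≈ 0.044 mm/year.

0.044 mm/year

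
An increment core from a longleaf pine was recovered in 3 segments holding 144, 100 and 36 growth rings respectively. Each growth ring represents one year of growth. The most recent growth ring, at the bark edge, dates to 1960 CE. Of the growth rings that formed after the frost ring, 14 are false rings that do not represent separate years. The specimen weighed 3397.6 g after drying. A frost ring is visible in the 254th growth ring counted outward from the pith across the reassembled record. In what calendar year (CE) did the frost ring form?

Total growth rings = 144 + 100 + 36 = 280.
The frost ring sits at growth ring 254 from the pith, so 280 − 254 = 26 growth rings formed after it.
Excluding 14 false growth rings: 26 − 14 = 12.
Counting back 12 years from 1960 CE places the frost ring in 1960 − 12 = 1948 CE.

1948 CE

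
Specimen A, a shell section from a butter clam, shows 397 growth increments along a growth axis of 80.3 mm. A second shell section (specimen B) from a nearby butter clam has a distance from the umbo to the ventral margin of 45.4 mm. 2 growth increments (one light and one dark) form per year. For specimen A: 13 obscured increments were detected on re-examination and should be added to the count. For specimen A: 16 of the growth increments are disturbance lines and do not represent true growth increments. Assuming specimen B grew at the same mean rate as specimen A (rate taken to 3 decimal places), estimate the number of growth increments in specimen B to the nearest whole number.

Specimen A: adjusted count: 397 − 16 + 13 = 394 growth increments.
Specimen A: 394 growth increments at 2 per year is 394 / 2 = 197 years.
A: Mean rate = 80.3 mm / 197 years ≈ 0.408 mm/year.
For B, 45.4 / 0.408 = 111.27 years; at 2 growth increments per year that is 111.27 × 2 ≈ 223 growth increments.

223 growth increments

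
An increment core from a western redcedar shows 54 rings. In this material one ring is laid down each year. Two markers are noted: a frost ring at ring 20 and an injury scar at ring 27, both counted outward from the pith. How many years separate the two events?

Separation: 27 − 20 = 7 rings.
That is 7 years at one ring per year.

7 years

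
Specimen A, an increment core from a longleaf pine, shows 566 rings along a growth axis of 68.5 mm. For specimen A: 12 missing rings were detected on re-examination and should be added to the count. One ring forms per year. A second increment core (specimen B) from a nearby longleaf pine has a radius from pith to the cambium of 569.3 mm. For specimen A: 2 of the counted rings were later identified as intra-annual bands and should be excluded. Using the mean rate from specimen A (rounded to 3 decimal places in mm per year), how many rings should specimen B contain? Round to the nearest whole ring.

4784 rings

Specimen A: true ring count = 566 − 2 + 12 = 576.
A: 68.5 mm over 576 years gives 68.5 / 576 ≈ 0.119 mm/year.
B spans 569.3 / 0.119 = 4784.03 years ≈ 4784 rings.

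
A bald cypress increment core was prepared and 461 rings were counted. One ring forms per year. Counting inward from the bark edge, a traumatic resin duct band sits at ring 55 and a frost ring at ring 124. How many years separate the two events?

69 years

124 − 55 = 69 rings lie between the two events.
At one ring per year, 69 years elapsed between them.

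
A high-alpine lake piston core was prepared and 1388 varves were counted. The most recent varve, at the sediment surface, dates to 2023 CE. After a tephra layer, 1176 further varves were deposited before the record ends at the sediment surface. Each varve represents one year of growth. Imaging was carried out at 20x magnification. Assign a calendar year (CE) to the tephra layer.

847 CE

There are 1176 varves younger than the tephra layer.
2023 − 1176 = 847 CE.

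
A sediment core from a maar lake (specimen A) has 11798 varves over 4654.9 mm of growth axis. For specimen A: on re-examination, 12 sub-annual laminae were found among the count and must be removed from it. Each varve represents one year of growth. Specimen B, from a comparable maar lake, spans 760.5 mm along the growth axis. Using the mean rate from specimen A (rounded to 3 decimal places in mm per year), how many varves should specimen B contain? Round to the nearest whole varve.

Specimen A: after corrections the count is 11798 − 12 = 11786 varves.
A: 4654.9 mm over 11786 years gives 4654.9 / 11786 ≈ 0.395 mm/yr.
Specimen B: 760.5 mm / 0.395 mm per year = 1925.32 years ≈ 1925 varves.

1925 varves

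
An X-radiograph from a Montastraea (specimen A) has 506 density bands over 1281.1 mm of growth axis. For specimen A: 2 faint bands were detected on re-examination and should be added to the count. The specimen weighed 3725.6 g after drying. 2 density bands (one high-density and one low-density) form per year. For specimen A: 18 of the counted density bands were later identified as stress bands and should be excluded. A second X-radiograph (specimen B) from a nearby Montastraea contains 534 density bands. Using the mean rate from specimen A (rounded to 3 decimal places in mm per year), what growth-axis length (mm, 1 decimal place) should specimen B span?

Specimen A: adjusted count: 506 − 18 + 2 = 490 density bands.
Specimen A: dividing by 2 density bands per year: 490 / 2 = 245 years.
A: Mean rate = 1281.1 mm / 245 years ≈ 5.229 mm/yr.
Specimen B: dividing by 2 density bands per year: 534 / 2 = 267 years. B's length ≈ 5.229 × 267 = 1396.1 mm.

1396.1 mm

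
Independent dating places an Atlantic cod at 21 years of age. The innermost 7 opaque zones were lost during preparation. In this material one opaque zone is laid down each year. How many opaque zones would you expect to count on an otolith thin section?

14 opaque zones

At one opaque zone per year, 21 years correspond to 21 opaque zones.
Subtracting the 7 opaque zones not captured gives 21 − 7 = 14 opaque zones in the record.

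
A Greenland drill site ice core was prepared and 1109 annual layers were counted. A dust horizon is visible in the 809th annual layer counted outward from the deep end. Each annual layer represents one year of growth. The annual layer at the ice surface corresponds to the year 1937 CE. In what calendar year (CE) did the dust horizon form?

1109 − 809 = 300 annual layers lie beyond the dust horizon toward the ice surface.
Counting back 300 years from 1937 CE places the dust horizon in 1937 − 300 = 1637 CE.

1637 CE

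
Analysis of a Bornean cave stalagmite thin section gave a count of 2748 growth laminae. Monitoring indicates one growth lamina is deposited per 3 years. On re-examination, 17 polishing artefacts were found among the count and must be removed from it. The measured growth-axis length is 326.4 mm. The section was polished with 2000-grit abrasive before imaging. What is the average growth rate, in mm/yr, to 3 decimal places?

0.040 mm/yr

Correcting the raw count gives 2748 − 17 = 2731 true growth laminae.
Multiplying by 3 years per growth lamina: 2731 × 3 = 8193 years.
Mean rate = 326.4 mm / 8193 years ≈ 0.040 mm/yr.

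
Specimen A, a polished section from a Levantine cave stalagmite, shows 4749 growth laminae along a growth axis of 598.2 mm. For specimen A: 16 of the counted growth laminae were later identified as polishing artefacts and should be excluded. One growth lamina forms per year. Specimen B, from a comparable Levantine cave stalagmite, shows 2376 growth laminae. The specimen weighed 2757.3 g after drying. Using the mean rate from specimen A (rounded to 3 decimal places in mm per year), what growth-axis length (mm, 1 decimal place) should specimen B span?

299.4 mm

Specimen A: correcting the raw count gives 4749 − 16 = 4733 true growth laminae.
A: Mean rate = 598.2 mm / 4733 years ≈ 0.126 mm/yr.
B's length ≈ 0.126 × 2376 = 299.4 mm.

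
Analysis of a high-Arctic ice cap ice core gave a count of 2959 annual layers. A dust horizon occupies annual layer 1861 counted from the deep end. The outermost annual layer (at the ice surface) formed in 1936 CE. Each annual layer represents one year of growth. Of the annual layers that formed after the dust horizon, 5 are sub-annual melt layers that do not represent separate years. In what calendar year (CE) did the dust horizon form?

The dust horizon sits at annual layer 1861 from the deep end, so 2959 − 1861 = 1098 annual layers formed after it.
Excluding 5 false annual layers: 1098 − 5 = 1093.
The annual layer at the ice surface is 1936 CE, so the dust horizon dates to 1936 − 1093 = 843 CE.

843 CE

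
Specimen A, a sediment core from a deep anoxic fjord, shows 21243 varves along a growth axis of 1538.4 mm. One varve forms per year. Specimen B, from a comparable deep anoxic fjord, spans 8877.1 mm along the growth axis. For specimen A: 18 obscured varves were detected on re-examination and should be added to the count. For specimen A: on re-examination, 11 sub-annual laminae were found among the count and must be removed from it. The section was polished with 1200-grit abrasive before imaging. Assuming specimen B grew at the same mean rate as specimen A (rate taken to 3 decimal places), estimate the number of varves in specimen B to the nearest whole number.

Specimen A: after corrections the count is 21243 − 11 + 18 = 21250 varves.
A: Mean rate = 1538.4 mm / 21250 years ≈ 0.072 mm/yr.
For B, 8877.1 / 0.072 = 123293.06 years ≈ 123293 varves.

123293 varves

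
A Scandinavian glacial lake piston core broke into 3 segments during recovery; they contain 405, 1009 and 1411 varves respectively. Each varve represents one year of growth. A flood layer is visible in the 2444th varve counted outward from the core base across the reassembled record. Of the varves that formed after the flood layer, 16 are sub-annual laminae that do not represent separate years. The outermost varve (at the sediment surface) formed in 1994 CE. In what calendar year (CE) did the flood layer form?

1629 CE

Total varves = 405 + 1009 + 1411 = 2825.
Between varve 2444 and the sediment surface there are 2825 − 2444 = 381 varves.
Excluding 16 false varves: 381 − 16 = 365.
1994 − 365 = 1629 CE.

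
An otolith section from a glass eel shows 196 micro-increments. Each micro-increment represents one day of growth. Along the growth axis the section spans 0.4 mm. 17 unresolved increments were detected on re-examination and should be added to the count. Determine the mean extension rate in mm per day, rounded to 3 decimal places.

After corrections the count is 196 + 17 = 213 micro-increments.
0.4 mm over 213 days gives 0.4 / 213 ≈ 0.002 mm per day.

0.002 mm per day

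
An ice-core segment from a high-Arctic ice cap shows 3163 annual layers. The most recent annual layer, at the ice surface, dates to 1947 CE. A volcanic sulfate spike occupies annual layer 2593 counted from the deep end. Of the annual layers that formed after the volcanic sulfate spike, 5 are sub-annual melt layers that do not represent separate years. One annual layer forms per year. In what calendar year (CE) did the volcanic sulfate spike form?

The volcanic sulfate spike sits at annual layer 2593 from the deep end, so 3163 − 2593 = 570 annual layers formed after it.
Excluding 5 false annual layers: 570 − 5 = 565.
1947 − 565 = 1382 CE.

1382 CE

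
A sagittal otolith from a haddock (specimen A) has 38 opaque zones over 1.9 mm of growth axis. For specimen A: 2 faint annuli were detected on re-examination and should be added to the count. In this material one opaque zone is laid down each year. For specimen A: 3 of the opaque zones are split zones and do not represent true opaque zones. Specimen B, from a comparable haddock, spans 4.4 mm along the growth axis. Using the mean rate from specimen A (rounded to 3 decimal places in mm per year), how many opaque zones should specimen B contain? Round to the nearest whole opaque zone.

Specimen A: after corrections the count is 38 − 3 + 2 = 37 opaque zones.
A: Mean rate = 1.9 mm / 37 years ≈ 0.051 mm per year.
B spans 4.4 / 0.051 = 86.27 years ≈ 86 opaque zones.

86 opaque zones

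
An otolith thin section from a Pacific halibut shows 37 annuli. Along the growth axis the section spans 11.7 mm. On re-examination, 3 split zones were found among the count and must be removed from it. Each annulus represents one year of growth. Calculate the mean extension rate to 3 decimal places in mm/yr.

0.344 mm/yr

After corrections the count is 37 − 3 = 34 annuli.
11.7 mm over 34 years gives 11.7 / 34 ≈ 0.344 mm/yr.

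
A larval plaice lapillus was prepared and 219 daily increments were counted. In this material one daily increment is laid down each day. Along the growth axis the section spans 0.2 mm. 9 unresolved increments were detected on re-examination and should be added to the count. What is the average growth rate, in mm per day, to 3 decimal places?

0.001 mm per day

After corrections the count is 219 + 9 = 228 daily increments.
Mean rate = 0.2 mm / 228 days ≈ 0.001 mm per day.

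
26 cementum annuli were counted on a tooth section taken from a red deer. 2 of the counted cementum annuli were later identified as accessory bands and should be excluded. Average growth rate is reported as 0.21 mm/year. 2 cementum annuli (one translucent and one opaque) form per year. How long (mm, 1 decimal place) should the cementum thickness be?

Correcting the raw count gives 26 − 2 = 24 true cementum annuli.
With 2 cementum annuli per year, 24 / 2 = 12 years.
Length ≈ 0.21 × 12 = 2.5 mm.

2.5 mm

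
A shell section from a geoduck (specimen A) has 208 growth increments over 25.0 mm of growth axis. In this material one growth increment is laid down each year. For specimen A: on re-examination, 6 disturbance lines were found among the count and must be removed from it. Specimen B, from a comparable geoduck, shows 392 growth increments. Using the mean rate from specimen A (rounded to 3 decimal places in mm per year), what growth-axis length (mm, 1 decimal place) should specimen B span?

48.6 mm

Specimen A: adjusted count: 208 − 6 = 202 growth increments.
A: Mean rate = 25.0 mm / 202 years ≈ 0.124 mm per year.
For B, 0.124 mm/year × 392 years = 48.6 mm.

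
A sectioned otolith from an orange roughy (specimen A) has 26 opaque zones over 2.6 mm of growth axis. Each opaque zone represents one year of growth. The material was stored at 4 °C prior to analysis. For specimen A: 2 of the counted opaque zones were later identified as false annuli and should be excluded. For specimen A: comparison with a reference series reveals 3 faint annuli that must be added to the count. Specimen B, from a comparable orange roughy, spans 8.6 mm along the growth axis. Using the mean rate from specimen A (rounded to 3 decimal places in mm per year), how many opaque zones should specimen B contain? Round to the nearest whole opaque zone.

Specimen A: adjusted count: 26 − 2 + 3 = 27 opaque zones.
A: Mean rate = 2.6 mm / 27 years ≈ 0.096 mm per year.
For B, 8.6 / 0.096 = 89.58 years ≈ 90 opaque zones.

90 opaque zones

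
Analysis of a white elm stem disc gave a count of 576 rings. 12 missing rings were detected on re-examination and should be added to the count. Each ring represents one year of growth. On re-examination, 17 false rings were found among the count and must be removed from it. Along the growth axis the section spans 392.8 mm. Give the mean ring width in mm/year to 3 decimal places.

Correcting the raw count gives 576 − 17 + 12 = 571 true rings.
392.8 mm over 571 years gives 392.8 / 571 ≈ 0.688 mm/year.

0.688 mm/year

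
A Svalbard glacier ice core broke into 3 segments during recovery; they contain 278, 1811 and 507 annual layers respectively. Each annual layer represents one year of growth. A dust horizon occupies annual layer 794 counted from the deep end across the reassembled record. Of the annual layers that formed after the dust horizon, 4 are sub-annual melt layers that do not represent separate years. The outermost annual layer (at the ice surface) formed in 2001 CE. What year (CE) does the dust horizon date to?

203 CE

Total annual layers = 278 + 1811 + 507 = 2596.
Between annual layer 794 and the ice surface there are 2596 − 794 = 1802 annual layers.
1802 − 4 false = 1798 true annual layers after the dust horizon.
The annual layer at the ice surface is 2001 CE, so the dust horizon dates to 2001 − 1798 = 203 CE.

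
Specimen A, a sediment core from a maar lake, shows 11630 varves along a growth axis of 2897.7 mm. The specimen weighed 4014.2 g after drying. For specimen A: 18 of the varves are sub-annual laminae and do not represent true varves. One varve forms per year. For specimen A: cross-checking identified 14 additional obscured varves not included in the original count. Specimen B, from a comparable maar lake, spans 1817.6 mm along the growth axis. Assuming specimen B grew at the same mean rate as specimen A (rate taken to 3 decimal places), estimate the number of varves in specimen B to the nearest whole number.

Specimen A: after corrections the count is 11630 − 18 + 14 = 11626 varves.
A: 2897.7 mm over 11626 years gives 2897.7 / 11626 ≈ 0.249 mm per year.
For B, 1817.6 / 0.249 = 7299.60 years ≈ 7300 varves.

7300 varves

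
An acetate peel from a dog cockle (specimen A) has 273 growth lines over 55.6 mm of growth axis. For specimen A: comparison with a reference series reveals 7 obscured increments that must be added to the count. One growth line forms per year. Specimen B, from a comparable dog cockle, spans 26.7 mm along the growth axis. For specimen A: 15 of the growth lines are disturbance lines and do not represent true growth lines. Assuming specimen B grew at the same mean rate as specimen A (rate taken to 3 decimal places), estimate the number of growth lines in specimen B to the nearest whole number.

Specimen A: true growth line count = 273 − 15 + 7 = 265.
A: 55.6 mm over 265 years gives 55.6 / 265 ≈ 0.210 mm/year.
Specimen B: 26.7 mm / 0.210 mm per year = 127.14 years ≈ 127 growth lines.

127 growth lines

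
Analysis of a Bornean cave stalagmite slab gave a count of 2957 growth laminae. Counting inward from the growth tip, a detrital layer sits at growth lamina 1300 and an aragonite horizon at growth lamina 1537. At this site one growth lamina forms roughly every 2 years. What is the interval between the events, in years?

Separation: 1537 − 1300 = 237 growth laminae.
Multiplying by 2 years per growth lamina: 237 × 2 = 474 years.

474 years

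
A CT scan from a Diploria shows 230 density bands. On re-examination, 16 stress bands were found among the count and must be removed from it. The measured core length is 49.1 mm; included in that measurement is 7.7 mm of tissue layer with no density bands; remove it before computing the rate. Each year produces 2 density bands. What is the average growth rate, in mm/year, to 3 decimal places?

After corrections the count is 230 − 16 = 214 density bands.
214 density bands at 2 per year is 214 / 2 = 107 years.
Removing the 7.7 mm offcut leaves 49.1 − 7.7 = 41.4 mm.
Mean rate = 41.4 mm / 107 years ≈ 0.387 mm/year.

0.387 mm/year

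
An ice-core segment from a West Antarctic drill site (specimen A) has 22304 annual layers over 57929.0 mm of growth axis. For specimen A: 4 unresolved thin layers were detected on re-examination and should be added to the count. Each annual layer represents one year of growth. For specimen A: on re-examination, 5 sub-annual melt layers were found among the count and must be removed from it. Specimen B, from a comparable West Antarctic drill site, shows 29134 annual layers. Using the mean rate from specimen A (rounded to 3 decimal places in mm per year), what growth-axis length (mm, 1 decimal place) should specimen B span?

Specimen A: true annual layer count = 22304 − 5 + 4 = 22303.
A: 57929.0 mm over 22303 years gives 57929.0 / 22303 ≈ 2.597 mm/yr.
Length of B = 2.597 × 29134 = 75661.0 mm.

75661.0 mm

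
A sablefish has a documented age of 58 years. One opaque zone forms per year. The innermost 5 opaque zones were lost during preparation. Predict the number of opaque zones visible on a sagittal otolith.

53 opaque zones

One opaque zone per year gives 58 opaque zones over 58 years.
Less the 5 uncaptured opaque zones: 58 − 5 = 53.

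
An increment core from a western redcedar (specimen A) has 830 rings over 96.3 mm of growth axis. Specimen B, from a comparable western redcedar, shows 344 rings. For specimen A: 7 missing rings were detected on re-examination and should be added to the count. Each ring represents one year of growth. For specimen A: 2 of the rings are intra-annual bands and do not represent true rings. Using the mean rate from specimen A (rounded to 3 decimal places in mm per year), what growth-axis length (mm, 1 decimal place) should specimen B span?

39.6 mm

Specimen A: true ring count = 830 − 2 + 7 = 835.
A: 96.3 mm over 835 years gives 96.3 / 835 ≈ 0.115 mm per year.
B's length ≈ 0.115 × 344 = 39.6 mm.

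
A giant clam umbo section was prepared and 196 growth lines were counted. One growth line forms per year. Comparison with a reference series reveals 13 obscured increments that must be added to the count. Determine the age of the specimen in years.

209 years

Adjusted count: 196 + 13 = 209 growth lines.
One growth line per year makes the duration 209 years.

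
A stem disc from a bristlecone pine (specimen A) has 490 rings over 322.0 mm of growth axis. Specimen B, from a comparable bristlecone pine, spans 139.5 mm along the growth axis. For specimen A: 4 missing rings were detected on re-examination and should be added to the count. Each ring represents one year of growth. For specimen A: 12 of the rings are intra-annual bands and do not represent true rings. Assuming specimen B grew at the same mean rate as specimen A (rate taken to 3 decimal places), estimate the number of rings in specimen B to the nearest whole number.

209 rings

Specimen A: true ring count = 490 − 12 + 4 = 482.
A: Mean rate = 322.0 mm / 482 years ≈ 0.668 mm/yr.
For B, 139.5 / 0.668 = 208.83 years ≈ 209 rings.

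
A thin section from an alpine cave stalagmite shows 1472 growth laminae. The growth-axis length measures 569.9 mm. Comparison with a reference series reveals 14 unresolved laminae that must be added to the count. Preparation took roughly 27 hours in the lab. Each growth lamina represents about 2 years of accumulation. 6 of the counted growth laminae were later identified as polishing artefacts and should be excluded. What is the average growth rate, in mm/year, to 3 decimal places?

Correcting the raw count gives 1472 − 6 + 14 = 1480 true growth laminae.
Multiplying by 2 years per growth lamina: 1480 × 2 = 2960 years.
Extension rate ≈ 569.9 / 2960 = 0.193 mm/year.

0.193 mm/year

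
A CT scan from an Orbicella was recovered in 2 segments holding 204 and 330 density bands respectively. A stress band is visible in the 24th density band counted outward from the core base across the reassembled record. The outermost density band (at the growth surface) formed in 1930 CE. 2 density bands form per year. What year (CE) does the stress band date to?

Total density bands = 204 + 330 = 534.
The stress band sits at density band 24 from the core base, so 534 − 24 = 510 density bands formed after it.
Dividing by 2 density bands per year: 510 / 2 = 255 years.
The density band at the growth surface is 1930 CE, so the stress band dates to 1930 − 255 = 1675 CE.

1675 CE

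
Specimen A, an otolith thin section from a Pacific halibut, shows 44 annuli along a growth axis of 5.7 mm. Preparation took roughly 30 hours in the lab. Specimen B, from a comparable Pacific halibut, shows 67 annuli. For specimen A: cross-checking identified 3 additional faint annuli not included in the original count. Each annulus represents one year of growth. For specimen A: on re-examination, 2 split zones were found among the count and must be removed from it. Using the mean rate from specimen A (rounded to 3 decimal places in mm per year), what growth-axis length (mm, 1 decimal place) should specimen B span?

8.5 mm

Specimen A: true annulus count = 44 − 2 + 3 = 45.
A: 5.7 mm over 45 years gives 5.7 / 45 ≈ 0.127 mm per year.
Length of B = 0.127 × 67 = 8.5 mm.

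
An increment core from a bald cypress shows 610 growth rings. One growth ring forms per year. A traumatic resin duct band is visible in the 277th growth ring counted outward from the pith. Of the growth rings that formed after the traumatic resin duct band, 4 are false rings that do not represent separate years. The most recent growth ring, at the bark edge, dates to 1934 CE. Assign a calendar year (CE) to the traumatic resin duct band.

610 − 277 = 333 growth rings lie beyond the traumatic resin duct band toward the bark edge.
Removing the 4 false growth rings leaves 333 − 4 = 329 true growth rings beyond the traumatic resin duct band.
Counting back 329 years from 1934 CE places the traumatic resin duct band in 1934 − 329 = 1605 CE.

1605 CE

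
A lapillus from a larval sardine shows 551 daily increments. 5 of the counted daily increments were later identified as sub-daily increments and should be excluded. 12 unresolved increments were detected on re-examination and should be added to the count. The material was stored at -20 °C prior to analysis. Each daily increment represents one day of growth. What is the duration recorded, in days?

After corrections the count is 551 − 5 + 12 = 558 daily increments.
At one daily increment per day, that is 558 days.

558 days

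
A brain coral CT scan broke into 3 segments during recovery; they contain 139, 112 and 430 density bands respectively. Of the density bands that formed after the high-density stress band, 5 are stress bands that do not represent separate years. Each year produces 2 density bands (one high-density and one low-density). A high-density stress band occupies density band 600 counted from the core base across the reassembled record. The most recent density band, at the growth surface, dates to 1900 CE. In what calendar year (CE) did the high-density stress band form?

Total density bands = 139 + 112 + 430 = 681.
The high-density stress band sits at density band 600 from the core base, so 681 − 600 = 81 density bands formed after it.
81 − 5 false = 76 true density bands after the high-density stress band.
With 2 density bands per year, 76 / 2 = 38 years.
Counting back 38 years from 1900 CE places the high-density stress band in 1900 − 38 = 1862 CE.

1862 CE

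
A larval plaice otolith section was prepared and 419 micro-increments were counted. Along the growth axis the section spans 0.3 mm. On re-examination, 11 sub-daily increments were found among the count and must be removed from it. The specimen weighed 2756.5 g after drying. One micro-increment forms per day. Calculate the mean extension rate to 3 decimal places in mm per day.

0.001 mm per day

After corrections the count is 419 − 11 = 408 micro-increments.
Extension rate ≈ 0.3 / 408 = 0.001 mm per day.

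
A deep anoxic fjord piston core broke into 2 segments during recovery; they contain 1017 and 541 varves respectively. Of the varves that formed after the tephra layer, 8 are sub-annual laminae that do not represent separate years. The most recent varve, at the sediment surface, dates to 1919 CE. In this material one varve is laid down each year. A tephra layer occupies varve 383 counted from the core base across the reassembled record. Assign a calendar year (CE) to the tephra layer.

752 CE

Total varves = 1017 + 541 = 1558.
1558 − 383 = 1175 varves lie beyond the tephra layer toward the sediment surface.
Removing the 8 false varves leaves 1175 − 8 = 1167 true varves beyond the tephra layer.
1919 − 1167 = 752 CE.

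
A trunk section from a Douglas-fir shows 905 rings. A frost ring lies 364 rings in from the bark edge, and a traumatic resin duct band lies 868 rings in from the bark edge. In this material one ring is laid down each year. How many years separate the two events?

868 − 364 = 504 rings lie between the two events.
One ring per year makes the interval 504 years.

504 years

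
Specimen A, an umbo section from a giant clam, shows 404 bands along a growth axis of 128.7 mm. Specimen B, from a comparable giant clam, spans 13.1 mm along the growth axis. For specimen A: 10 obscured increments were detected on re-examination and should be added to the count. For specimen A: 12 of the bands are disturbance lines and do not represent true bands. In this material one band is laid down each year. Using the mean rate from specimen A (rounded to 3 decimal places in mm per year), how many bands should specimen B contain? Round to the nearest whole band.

Specimen A: correcting the raw count gives 404 − 12 + 10 = 402 true bands.
A: Extension rate ≈ 128.7 / 402 = 0.320 mm per year.
Specimen B: 13.1 mm / 0.320 mm per year = 40.94 years ≈ 41 bands.

41 bands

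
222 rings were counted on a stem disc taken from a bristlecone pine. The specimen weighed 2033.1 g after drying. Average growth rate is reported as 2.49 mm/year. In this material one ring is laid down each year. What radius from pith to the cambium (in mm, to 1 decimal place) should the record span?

552.8 mm

The record spans 222 years at 2.49 mm per year.
Predicted length = 2.49 mm/year × 222 years = 552.8 mm.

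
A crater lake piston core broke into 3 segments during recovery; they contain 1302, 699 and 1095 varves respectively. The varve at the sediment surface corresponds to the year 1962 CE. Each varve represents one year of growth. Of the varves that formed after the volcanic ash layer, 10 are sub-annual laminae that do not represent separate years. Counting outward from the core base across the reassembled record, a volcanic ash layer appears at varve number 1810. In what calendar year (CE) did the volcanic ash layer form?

Total varves = 1302 + 699 + 1095 = 3096.
Between varve 1810 and the sediment surface there are 3096 − 1810 = 1286 varves.
Removing the 10 false varves leaves 1286 − 10 = 1276 true varves beyond the volcanic ash layer.
The varve at the sediment surface is 1962 CE, so the volcanic ash layer dates to 1962 − 1276 = 686 CE.

686 CE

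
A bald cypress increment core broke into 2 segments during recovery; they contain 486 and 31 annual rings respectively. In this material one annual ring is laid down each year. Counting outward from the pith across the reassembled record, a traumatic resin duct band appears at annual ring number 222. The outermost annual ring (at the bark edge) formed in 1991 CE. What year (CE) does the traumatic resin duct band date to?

Total annual rings = 486 + 31 = 517.
Between annual ring 222 and the bark edge there are 517 − 222 = 295 annual rings.
The annual ring at the bark edge is 1991 CE, so the traumatic resin duct band dates to 1991 − 295 = 1696 CE.

1696 CE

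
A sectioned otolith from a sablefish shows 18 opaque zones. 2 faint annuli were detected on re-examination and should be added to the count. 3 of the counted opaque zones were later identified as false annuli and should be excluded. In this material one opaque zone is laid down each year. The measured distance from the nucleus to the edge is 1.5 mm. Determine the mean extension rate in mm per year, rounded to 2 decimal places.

True opaque zone count = 18 − 3 + 2 = 17.
Mean rate = 1.5 mm / 17 years ≈ 0.09 mm per year.

0.09 mm per year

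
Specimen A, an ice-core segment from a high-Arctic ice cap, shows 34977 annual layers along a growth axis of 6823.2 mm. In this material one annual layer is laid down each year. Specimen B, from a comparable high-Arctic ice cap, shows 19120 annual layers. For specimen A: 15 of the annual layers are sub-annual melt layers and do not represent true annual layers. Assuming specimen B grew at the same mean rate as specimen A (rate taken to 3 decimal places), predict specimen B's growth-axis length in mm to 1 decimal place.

3728.4 mm

Specimen A: adjusted count: 34977 − 15 = 34962 annual layers.
A: 6823.2 mm over 34962 years gives 6823.2 / 34962 ≈ 0.195 mm/yr.
B's length ≈ 0.195 × 19120 = 3728.4 mm.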